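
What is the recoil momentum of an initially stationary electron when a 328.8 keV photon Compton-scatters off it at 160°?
2.5060e-22 kg·m/s

The electron is initially at rest, so by conservation of momentum:
p⃗_e = p⃗₀ − p⃗'  (incident photon momentum minus scattered photon momentum)

Photon momentum magnitudes (p = h/λ = E/c):
λ₀ = hc/E₀ = 3.7708 pm → p₀ = h/λ₀ = 1.7572e-22 kg·m/s
Δλ = λ_C(1 − cos 160°) = 4.7063 pm
λ' = 8.4771 pm → p' = h/λ' = 7.8164e-23 kg·m/s

The scattered photon makes angle θ = 160° with the incident direction, so by the law of cosines:
|p⃗_e|² = p₀² + p'² − 2p₀p'cos θ
|p⃗_e|² = (1.7572e-22)² + (7.8164e-23)² − 2·1.7572e-22·7.8164e-23·cos(160°)
|p⃗_e| = 2.5060e-22 kg·m/s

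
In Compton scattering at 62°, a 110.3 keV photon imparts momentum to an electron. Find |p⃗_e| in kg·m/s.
5.7834e-23 kg·m/s

The electron is initially at rest, so by conservation of momentum:
p⃗_e = p⃗₀ − p⃗'  (incident photon momentum minus scattered photon momentum)

Photon momentum magnitudes (p = h/λ = E/c):
λ₀ = hc/E₀ = 11.2406 pm → p₀ = h/λ₀ = 5.8947e-23 kg·m/s
Δλ = λ_C(1 − cos 62°) = 1.2872 pm
λ' = 12.5279 pm → p' = h/λ' = 5.2891e-23 kg·m/s

The scattered photon makes angle θ = 62° with the incident direction, so by the law of cosines:
|p⃗_e|² = p₀² + p'² − 2p₀p'cos θ
|p⃗_e|² = (5.8947e-23)² + (5.2891e-23)² − 2·5.8947e-23·5.2891e-23·cos(62°)
|p⃗_e| = 5.7834e-23 kg·m/s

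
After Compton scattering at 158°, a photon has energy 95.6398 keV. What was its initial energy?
149.6000 keV

Convert final energy to wavelength (hc ≈ 1239.842 keV·pm):
λ' = hc/E' = 1239.842 / 95.6398 = 12.9637 pm

Calculate the Compton shift:
Δλ = λ_C(1 - cos(158°))
Δλ = 2.4263 × (1 - cos(158°))
Δλ = 4.6759 pm

Initial wavelength:
λ = λ' - Δλ = 12.9637 - 4.6759 = 8.2877 pm

Initial energy:
E = hc/λ = 1239.842 / 8.2877 = 149.6000 keV

(Intermediate values are shown rounded; full precision is carried through to the final answer.)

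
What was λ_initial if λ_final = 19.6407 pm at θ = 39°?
19.1000 pm

From λ' = λ + Δλ, we have λ = λ' - Δλ

First calculate the Compton shift:
Δλ = λ_C(1 - cos θ)
Δλ = 2.4263 × (1 - cos(39°))
Δλ = 2.4263 × 0.2229
Δλ = 0.5407 pm

Initial wavelength:
λ = λ' - Δλ
λ = 19.6407 - 0.5407
λ = 19.1000 pm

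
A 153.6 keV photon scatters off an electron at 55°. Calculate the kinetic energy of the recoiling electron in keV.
17.4512 keV

By energy conservation: K_e = E_initial - E_final

First find the scattered photon energy:
Initial wavelength: λ = hc/E = 8.0719 pm
Compton shift: Δλ = λ_C(1 - cos(55°)) = 1.0346 pm
Final wavelength: λ' = 8.0719 + 1.0346 = 9.1065 pm
Final photon energy: E' = hc/λ' = 136.1488 keV

Electron kinetic energy:
K_e = E - E' = 153.6000 - 136.1488 = 17.4512 keV

(Intermediate values are shown rounded; full precision is carried through to the final answer.)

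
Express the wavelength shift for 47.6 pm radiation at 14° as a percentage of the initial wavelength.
0.1514%

Calculate the Compton shift:
Δλ = λ_C(1 - cos(14°))
Δλ = 2.4263 × (1 - cos(14°))
Δλ = 2.4263 × 0.0297
Δλ = 0.0721 pm

Percentage change:
(Δλ/λ₀) × 100 = (0.0721/47.6) × 100
= 0.1514%

(Intermediate values are shown rounded; full precision is carried through to the final answer.)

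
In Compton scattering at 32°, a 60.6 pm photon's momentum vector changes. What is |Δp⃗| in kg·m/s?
6.0098e-24 kg·m/s

Photon momentum magnitude is p = h/λ.

Initial momentum:
p₀ = h/λ = 6.6261e-34/6.0600e-11 = 1.0934e-23 kg·m/s

After scattering:
λ' = λ + Δλ = 60.6 + 0.3687 = 60.9687 pm
p' = h/λ' = 6.6261e-34/6.0969e-11 = 1.0868e-23 kg·m/s

Momentum is a vector; the scattered photon's direction makes angle θ = 32° with the incident direction. The magnitude of the vector change Δp⃗ = p⃗₀ − p⃗' is found from the law of cosines:
|Δp⃗|² = p₀² + p'² − 2p₀p'cos θ
|Δp⃗|² = (1.0934e-23)² + (1.0868e-23)² − 2·1.0934e-23·1.0868e-23·cos(32°)
|Δp⃗| = 6.0098e-24 kg·m/s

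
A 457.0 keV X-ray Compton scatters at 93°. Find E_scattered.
235.4296 keV

First convert energy to wavelength:
λ = hc/E, with hc ≈ 1239.842 keV·pm (i.e. 1239.842 eV·nm)

For E = 457.0 keV = 457000 eV:
λ = 1239.842 keV·pm / 457.0 keV
λ = 2.7130 pm

Calculate the Compton shift:
Δλ = λ_C(1 - cos(93°)) = 2.4263 × 1.0523
Δλ = 2.5533 pm

Final wavelength:
λ' = 2.7130 + 2.5533 = 5.2663 pm

Final energy:
E' = hc/λ' = 1239.842 / 5.2663 = 235.4296 keV

(Intermediate values are shown rounded; full precision is carried through to the final answer.)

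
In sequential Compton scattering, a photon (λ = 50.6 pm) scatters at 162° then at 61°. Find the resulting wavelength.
56.5839 pm

Apply Compton shift twice:

First scattering at θ₁ = 162°:
Δλ₁ = λ_C(1 - cos(162°))
Δλ₁ = 2.4263 × 1.9511
Δλ₁ = 4.7339 pm

After first scattering:
λ₁ = 50.6 + 4.7339 = 55.3339 pm

Second scattering at θ₂ = 61°:
Δλ₂ = λ_C(1 - cos(61°))
Δλ₂ = 2.4263 × 0.5152
Δλ₂ = 1.2500 pm

Final wavelength:
λ₂ = 55.3339 + 1.2500 = 56.5839 pm

Total shift: Δλ_total = 4.7339 + 1.2500 = 5.9839 pm

(Intermediate values are shown rounded; full precision is carried through to the final answer.)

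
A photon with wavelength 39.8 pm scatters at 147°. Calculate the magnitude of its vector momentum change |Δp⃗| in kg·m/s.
3.0320e-23 kg·m/s

Photon momentum magnitude is p = h/λ.

Initial momentum:
p₀ = h/λ = 6.6261e-34/3.9800e-11 = 1.6648e-23 kg·m/s

After scattering:
λ' = λ + Δλ = 39.8 + 4.4612 = 44.2612 pm
p' = h/λ' = 6.6261e-34/4.4261e-11 = 1.4970e-23 kg·m/s

Momentum is a vector; the scattered photon's direction makes angle θ = 147° with the incident direction. The magnitude of the vector change Δp⃗ = p⃗₀ − p⃗' is found from the law of cosines:
|Δp⃗|² = p₀² + p'² − 2p₀p'cos θ
|Δp⃗|² = (1.6648e-23)² + (1.4970e-23)² − 2·1.6648e-23·1.4970e-23·cos(147°)
|Δp⃗| = 3.0320e-23 kg·m/s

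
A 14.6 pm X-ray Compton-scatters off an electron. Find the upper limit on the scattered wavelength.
19.4526 pm (at θ = 180°)

The Compton shift is Δλ = λ_C(1 − cos θ).

Since cos θ ranges from −1 to 1, the factor (1 − cos θ) ranges from 0 to 2; the maximum shift occurs at θ = 180° (backscattering):
Δλ_max = 2λ_C = 2 × 2.4263 pm = 4.8526 pm

Maximum scattered wavelength:
λ'_max = λ₀ + Δλ_max = 14.6 + 4.8526 = 19.4526 pm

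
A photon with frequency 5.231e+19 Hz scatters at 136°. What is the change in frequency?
2.204e+19 Hz (decrease)

Convert frequency to wavelength (c = 299792458 m/s):
λ₀ = c/f₀ = 299792458/5.231e+19 = 5.7310736e-12 m = 5.7311 pm

Calculate Compton shift:
Δλ = λ_C(1 - cos(136°)) = 4.1717 pm

Final wavelength:
λ' = λ₀ + Δλ = 5.7311 + 4.1717 = 9.9027 pm

Final frequency:
f' = c/λ' = 299792458/9.9027253e-12 = 3.0273733e+19 Hz

Frequency shift (decrease):
Δf = f₀ - f' = 5.231e+19 - 3.0273733e+19 = 2.204e+19 Hz

(Intermediate values are shown rounded; full precision is carried through to the final answer.)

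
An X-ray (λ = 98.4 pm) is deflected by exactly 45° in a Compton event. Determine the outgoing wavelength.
99.1106 pm

Using the Compton formula: λ' = λ + λ_C(1 − cos θ)

For θ = 45°, cos θ = √2/2 (exact) ≈ 0.7071, so:
1 − cos 45° = 1 − (√2/2) ≈ 0.2929

Δλ = λ_C × 0.2929 = 2.4263 × 0.2929 = 0.7106 pm

λ' = 98.4 + 0.7106 = 99.1106 pm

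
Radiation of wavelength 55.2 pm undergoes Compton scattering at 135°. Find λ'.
59.3420 pm

Using the Compton formula: λ' = λ + λ_C(1 − cos θ)

For θ = 135°, cos θ = -√2/2 (exact) ≈ -0.7071, so:
1 − cos 135° = 1 − (-√2/2) ≈ 1.7071

Δλ = λ_C × 1.7071 = 2.4263 × 1.7071 = 4.1420 pm

λ' = 55.2 + 4.1420 = 59.3420 pm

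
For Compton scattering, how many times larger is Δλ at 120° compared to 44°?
120° produces the larger shift by a factor of 5.345

Calculate both shifts using Δλ = λ_C(1 - cos θ):

For θ₁ = 44°:
Δλ₁ = 2.4263 × (1 - cos(44°))
Δλ₁ = 2.4263 × 0.2807
Δλ₁ = 0.6810 pm

For θ₂ = 120°:
Δλ₂ = 2.4263 × (1 - cos(120°))
Δλ₂ = 2.4263 × 1.5000
Δλ₂ = 3.6395 pm

The 120° angle produces the larger shift.
Ratio: 3.6395/0.6810 = 5.345

(Intermediate values are shown rounded; full precision is carried through to the final answer.)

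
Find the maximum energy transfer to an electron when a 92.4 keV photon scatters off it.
24.5409 keV

Maximum energy transfer occurs at θ = 180° (backscattering).

Initial photon: E₀ = 92.4 keV → λ₀ = 13.4182 pm

Maximum Compton shift (at 180°):
Δλ_max = 2λ_C = 2 × 2.4263 = 4.8526 pm

Final wavelength:
λ' = 13.4182 + 4.8526 = 18.2708 pm

Minimum photon energy (maximum energy to electron):
E'_min = hc/λ' = 67.8591 keV

Maximum electron kinetic energy:
K_max = E₀ - E'_min = 92.4000 - 67.8591 = 24.5409 keV

(Intermediate values are shown rounded; full precision is carried through to the final answer.)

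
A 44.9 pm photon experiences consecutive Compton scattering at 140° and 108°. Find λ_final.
52.3611 pm

Apply Compton shift twice:

First scattering at θ₁ = 140°:
Δλ₁ = λ_C(1 - cos(140°))
Δλ₁ = 2.4263 × 1.7660
Δλ₁ = 4.2850 pm

After first scattering:
λ₁ = 44.9 + 4.2850 = 49.1850 pm

Second scattering at θ₂ = 108°:
Δλ₂ = λ_C(1 - cos(108°))
Δλ₂ = 2.4263 × 1.3090
Δλ₂ = 3.1761 pm

Final wavelength:
λ₂ = 49.1850 + 3.1761 = 52.3611 pm

Total shift: Δλ_total = 4.2850 + 3.1761 = 7.4611 pm

(Intermediate values are shown rounded; full precision is carried through to the final answer.)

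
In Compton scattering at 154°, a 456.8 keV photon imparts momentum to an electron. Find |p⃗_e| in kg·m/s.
3.2788e-22 kg·m/s

The electron is initially at rest, so by conservation of momentum:
p⃗_e = p⃗₀ − p⃗'  (incident photon momentum minus scattered photon momentum)

Photon momentum magnitudes (p = h/λ = E/c):
λ₀ = hc/E₀ = 2.7142 pm → p₀ = h/λ₀ = 2.4413e-22 kg·m/s
Δλ = λ_C(1 − cos 154°) = 4.6071 pm
λ' = 7.3213 pm → p' = h/λ' = 9.0505e-23 kg·m/s

The scattered photon makes angle θ = 154° with the incident direction, so by the law of cosines:
|p⃗_e|² = p₀² + p'² − 2p₀p'cos θ
|p⃗_e|² = (2.4413e-22)² + (9.0505e-23)² − 2·2.4413e-22·9.0505e-23·cos(154°)
|p⃗_e| = 3.2788e-22 kg·m/s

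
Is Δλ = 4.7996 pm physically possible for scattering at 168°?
Yes, consistent

Calculate the expected shift for θ = 168°:

Δλ_expected = λ_C(1 - cos(168°))
Δλ_expected = 2.4263 × (1 - cos(168°))
Δλ_expected = 2.4263 × 1.9781
Δλ_expected = 4.7996 pm

Given shift: 4.7996 pm
Expected shift: 4.7996 pm
Difference: 0.0000 pm

The values match. This is consistent with Compton scattering at the stated angle.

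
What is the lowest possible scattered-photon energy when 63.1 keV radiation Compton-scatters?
50.6028 keV (at θ = 180°)

The scattered photon has minimum energy when its wavelength is maximum, i.e., when the Compton shift Δλ = λ_C(1 − cos θ) is maximum. This occurs at θ = 180° (backscattering), giving Δλ_max = 2λ_C = 4.8526 pm.

Initial wavelength: λ₀ = hc/E₀ = 19.6488 pm
Maximum final wavelength: λ'_max = λ₀ + 2λ_C = 19.6488 + 4.8526 = 24.5015 pm
Minimum final energy: E'_min = hc/λ'_max = 50.6028 keV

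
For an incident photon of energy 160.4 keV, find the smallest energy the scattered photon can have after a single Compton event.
98.5385 keV (at θ = 180°)

The scattered photon has minimum energy when its wavelength is maximum, i.e., when the Compton shift Δλ = λ_C(1 − cos θ) is maximum. This occurs at θ = 180° (backscattering), giving Δλ_max = 2λ_C = 4.8526 pm.

Initial wavelength: λ₀ = hc/E₀ = 7.7297 pm
Maximum final wavelength: λ'_max = λ₀ + 2λ_C = 7.7297 + 4.8526 = 12.5823 pm
Minimum final energy: E'_min = hc/λ'_max = 98.5385 keV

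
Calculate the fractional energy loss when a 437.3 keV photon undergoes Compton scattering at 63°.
0.3185 (or 31.85%)

Calculate initial and final photon energies:

Initial: E₀ = 437.3 keV → λ₀ = 2.8352 pm
Compton shift: Δλ = 1.3248 pm
Final wavelength: λ' = 4.1600 pm
Final energy: E' = 298.0383 keV

Fractional energy loss:
(E₀ - E')/E₀ = (437.3000 - 298.0383)/437.3000
= 139.2617/437.3000
= 0.3185
= 31.85%

(Intermediate values are shown rounded; full precision is carried through to the final answer.)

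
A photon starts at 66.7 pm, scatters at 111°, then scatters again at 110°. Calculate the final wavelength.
73.2520 pm

Apply Compton shift twice:

First scattering at θ₁ = 111°:
Δλ₁ = λ_C(1 - cos(111°))
Δλ₁ = 2.4263 × 1.3584
Δλ₁ = 3.2958 pm

After first scattering:
λ₁ = 66.7 + 3.2958 = 69.9958 pm

Second scattering at θ₂ = 110°:
Δλ₂ = λ_C(1 - cos(110°))
Δλ₂ = 2.4263 × 1.3420
Δλ₂ = 3.2562 pm

Final wavelength:
λ₂ = 69.9958 + 3.2562 = 73.2520 pm

Total shift: Δλ_total = 3.2958 + 3.2562 = 6.5520 pm

(Intermediate values are shown rounded; full precision is carried through to the final answer.)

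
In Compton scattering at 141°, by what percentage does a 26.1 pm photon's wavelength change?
16.5207%

Calculate the Compton shift:
Δλ = λ_C(1 - cos(141°))
Δλ = 2.4263 × (1 - cos(141°))
Δλ = 2.4263 × 1.7771
Δλ = 4.3119 pm

Percentage change:
(Δλ/λ₀) × 100 = (4.3119/26.1) × 100
= 16.5207%

(Intermediate values are shown rounded; full precision is carried through to the final answer.)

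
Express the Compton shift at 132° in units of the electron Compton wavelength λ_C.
1.6691 λ_C

The Compton shift formula is:
Δλ = λ_C(1 - cos θ)

Dividing both sides by λ_C:
Δλ/λ_C = 1 - cos θ

For θ = 132°:
Δλ/λ_C = 1 - cos(132°)
Δλ/λ_C = 1 - -0.6691
Δλ/λ_C = 1.6691

This means the shift is 1.6691 × λ_C = 4.0498 pm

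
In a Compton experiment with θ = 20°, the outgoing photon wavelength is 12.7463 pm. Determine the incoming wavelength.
12.6000 pm

From λ' = λ + Δλ, we have λ = λ' - Δλ

First calculate the Compton shift:
Δλ = λ_C(1 - cos θ)
Δλ = 2.4263 × (1 - cos(20°))
Δλ = 2.4263 × 0.0603
Δλ = 0.1463 pm

Initial wavelength:
λ = λ' - Δλ
λ = 12.7463 - 0.1463
λ = 12.6000 pm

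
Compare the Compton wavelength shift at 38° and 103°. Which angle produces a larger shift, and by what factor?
103° produces the larger shift by a factor of 5.778

Calculate both shifts using Δλ = λ_C(1 - cos θ):

For θ₁ = 38°:
Δλ₁ = 2.4263 × (1 - cos(38°))
Δλ₁ = 2.4263 × 0.2120
Δλ₁ = 0.5144 pm

For θ₂ = 103°:
Δλ₂ = 2.4263 × (1 - cos(103°))
Δλ₂ = 2.4263 × 1.2250
Δλ₂ = 2.9721 pm

The 103° angle produces the larger shift.
Ratio: 2.9721/0.5144 = 5.778

(Intermediate values are shown rounded; full precision is carried through to the final answer.)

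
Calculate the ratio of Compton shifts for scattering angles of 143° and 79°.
143° produces the larger shift by a factor of 2.223

Calculate both shifts using Δλ = λ_C(1 - cos θ):

For θ₁ = 79°:
Δλ₁ = 2.4263 × (1 - cos(79°))
Δλ₁ = 2.4263 × 0.8092
Δλ₁ = 1.9633 pm

For θ₂ = 143°:
Δλ₂ = 2.4263 × (1 - cos(143°))
Δλ₂ = 2.4263 × 1.7986
Δλ₂ = 4.3640 pm

The 143° angle produces the larger shift.
Ratio: 4.3640/1.9633 = 2.223

(Intermediate values are shown rounded; full precision is carried through to the final answer.)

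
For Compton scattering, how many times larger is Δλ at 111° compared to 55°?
111° produces the larger shift by a factor of 3.185

Calculate both shifts using Δλ = λ_C(1 - cos θ):

For θ₁ = 55°:
Δλ₁ = 2.4263 × (1 - cos(55°))
Δλ₁ = 2.4263 × 0.4264
Δλ₁ = 1.0346 pm

For θ₂ = 111°:
Δλ₂ = 2.4263 × (1 - cos(111°))
Δλ₂ = 2.4263 × 1.3584
Δλ₂ = 3.2958 pm

The 111° angle produces the larger shift.
Ratio: 3.2958/1.0346 = 3.185

(Intermediate values are shown rounded; full precision is carried through to the final answer.)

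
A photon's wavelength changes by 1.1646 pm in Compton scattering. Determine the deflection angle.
58.67°

From the Compton formula Δλ = λ_C(1 - cos θ), we can solve for θ:

cos θ = 1 - Δλ/λ_C

Given:
- Δλ = 1.1646 pm
- λ_C = h/(m_e·c) ≈ 2.42631024 pm

cos θ = 1 - 1.1646/2.42631024
cos θ = 1 - 0.479988
cos θ = 0.520012

θ = arccos(0.520012)
θ = 58.67°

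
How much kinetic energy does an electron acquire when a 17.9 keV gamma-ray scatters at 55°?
0.2634 keV

By energy conservation: K_e = E_initial - E_final

First find the scattered photon energy:
Initial wavelength: λ = hc/E = 69.2649 pm
Compton shift: Δλ = λ_C(1 - cos(55°)) = 1.0346 pm
Final wavelength: λ' = 69.2649 + 1.0346 = 70.2996 pm
Final photon energy: E' = hc/λ' = 17.6366 keV

Electron kinetic energy:
K_e = E - E' = 17.9000 - 17.6366 = 0.2634 keV

(Intermediate values are shown rounded; full precision is carried through to the final answer.)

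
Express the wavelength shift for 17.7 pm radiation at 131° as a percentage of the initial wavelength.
22.7012%

Calculate the Compton shift:
Δλ = λ_C(1 - cos(131°))
Δλ = 2.4263 × (1 - cos(131°))
Δλ = 2.4263 × 1.6561
Δλ = 4.0181 pm

Percentage change:
(Δλ/λ₀) × 100 = (4.0181/17.7) × 100
= 22.7012%

(Intermediate values are shown rounded; full precision is carried through to the final answer.)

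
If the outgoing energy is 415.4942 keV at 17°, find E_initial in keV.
430.8000 keV

Convert final energy to wavelength (hc ≈ 1239.842 keV·pm):
λ' = hc/E' = 1239.842 / 415.4942 = 2.9840 pm

Calculate the Compton shift:
Δλ = λ_C(1 - cos(17°))
Δλ = 2.4263 × (1 - cos(17°))
Δλ = 0.1060 pm

Initial wavelength:
λ = λ' - Δλ = 2.9840 - 0.1060 = 2.8780 pm

Initial energy:
E = hc/λ = 1239.842 / 2.8780 = 430.8000 keV

(Intermediate values are shown rounded; full precision is carried through to the final answer.)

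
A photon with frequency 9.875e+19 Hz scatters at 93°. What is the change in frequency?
4.511e+19 Hz (decrease)

Convert frequency to wavelength (c = 299792458 m/s):
λ₀ = c/f₀ = 299792458/9.875e+19 = 3.0358730e-12 m = 3.0359 pm

Calculate Compton shift:
Δλ = λ_C(1 - cos(93°)) = 2.5533 pm

Final wavelength:
λ' = λ₀ + Δλ = 3.0359 + 2.5533 = 5.5892 pm

Final frequency:
f' = c/λ' = 299792458/5.5891665e-12 = 5.3638133e+19 Hz

Frequency shift (decrease):
Δf = f₀ - f' = 9.875e+19 - 5.3638133e+19 = 4.511e+19 Hz

(Intermediate values are shown rounded; full precision is carried through to the final answer.)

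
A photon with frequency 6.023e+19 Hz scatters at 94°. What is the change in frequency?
2.064e+19 Hz (decrease)

Convert frequency to wavelength (c = 299792458 m/s):
λ₀ = c/f₀ = 299792458/6.023e+19 = 4.9774607e-12 m = 4.9775 pm

Calculate Compton shift:
Δλ = λ_C(1 - cos(94°)) = 2.5956 pm

Final wavelength:
λ' = λ₀ + Δλ = 4.9775 + 2.5956 = 7.5730 pm

Final frequency:
f' = c/λ' = 299792458/7.5730218e-12 = 3.9586900e+19 Hz

Frequency shift (decrease):
Δf = f₀ - f' = 6.023e+19 - 3.9586900e+19 = 2.064e+19 Hz

(Intermediate values are shown rounded; full precision is carried through to the final answer.)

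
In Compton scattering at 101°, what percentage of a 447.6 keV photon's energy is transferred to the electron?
0.5105 (or 51.05%)

Calculate initial and final photon energies:

Initial: E₀ = 447.6 keV → λ₀ = 2.7700 pm
Compton shift: Δλ = 2.8893 pm
Final wavelength: λ' = 5.6592 pm
Final energy: E' = 219.0824 keV

Fractional energy loss:
(E₀ - E')/E₀ = (447.6000 - 219.0824)/447.6000
= 228.5176/447.6000
= 0.5105
= 51.05%

(Intermediate values are shown rounded; full precision is carried through to the final answer.)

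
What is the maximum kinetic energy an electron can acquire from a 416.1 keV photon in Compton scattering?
257.8013 keV

Maximum energy transfer occurs at θ = 180° (backscattering).

Initial photon: E₀ = 416.1 keV → λ₀ = 2.9797 pm

Maximum Compton shift (at 180°):
Δλ_max = 2λ_C = 2 × 2.4263 = 4.8526 pm

Final wavelength:
λ' = 2.9797 + 4.8526 = 7.8323 pm

Minimum photon energy (maximum energy to electron):
E'_min = hc/λ' = 158.2987 keV

Maximum electron kinetic energy:
K_max = E₀ - E'_min = 416.1000 - 158.2987 = 257.8013 keV

(Intermediate values are shown rounded; full precision is carried through to the final answer.)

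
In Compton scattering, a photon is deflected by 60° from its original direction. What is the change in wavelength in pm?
1.2132 pm

Using the Compton scattering formula:
Δλ = λ_C(1 - cos θ)

where λ_C = h/(m_e·c) ≈ 2.4263 pm is the Compton wavelength of an electron.

For θ = 60°:
cos(60°) = 0.5000
1 - cos(60°) = 0.5000

Δλ = 2.4263 × 0.5000
Δλ = 1.2132 pm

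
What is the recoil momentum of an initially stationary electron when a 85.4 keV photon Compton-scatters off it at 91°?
6.0554e-23 kg·m/s

The electron is initially at rest, so by conservation of momentum:
p⃗_e = p⃗₀ − p⃗'  (incident photon momentum minus scattered photon momentum)

Photon momentum magnitudes (p = h/λ = E/c):
λ₀ = hc/E₀ = 14.5181 pm → p₀ = h/λ₀ = 4.5640e-23 kg·m/s
Δλ = λ_C(1 − cos 91°) = 2.4687 pm
λ' = 16.9867 pm → p' = h/λ' = 3.9007e-23 kg·m/s

The scattered photon makes angle θ = 91° with the incident direction, so by the law of cosines:
|p⃗_e|² = p₀² + p'² − 2p₀p'cos θ
|p⃗_e|² = (4.5640e-23)² + (3.9007e-23)² − 2·4.5640e-23·3.9007e-23·cos(91°)
|p⃗_e| = 6.0554e-23 kg·m/s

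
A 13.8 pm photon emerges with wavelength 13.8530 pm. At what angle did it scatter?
12.00°

First find the wavelength shift:
Δλ = λ' - λ = 13.8530 - 13.8 = 0.0530 pm

Using Δλ = λ_C(1 - cos θ), with λ_C = h/(m_e·c) ≈ 2.42631024 pm:
cos θ = 1 - Δλ/λ_C
cos θ = 1 - 0.0530/2.42631024
cos θ = 0.978156

θ = arccos(0.978156)
θ = 12.00°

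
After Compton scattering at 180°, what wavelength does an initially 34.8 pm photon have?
39.6526 pm

Using the Compton formula: λ' = λ + λ_C(1 − cos θ)

For θ = 180°, cos θ = -1 (exact) = -1.0000, so:
1 − cos 180° = 1 − (-1) = 2.0000

Δλ = λ_C × 2.0000 = 2.4263 × 2.0000 = 4.8526 pm

λ' = 34.8 + 4.8526 = 39.6526 pm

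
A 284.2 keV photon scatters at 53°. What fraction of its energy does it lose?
0.1813 (or 18.13%)

Calculate initial and final photon energies:

Initial: E₀ = 284.2 keV → λ₀ = 4.3626 pm
Compton shift: Δλ = 0.9661 pm
Final wavelength: λ' = 5.3287 pm
Final energy: E' = 232.6730 keV

Fractional energy loss:
(E₀ - E')/E₀ = (284.2000 - 232.6730)/284.2000
= 51.5270/284.2000
= 0.1813
= 18.13%

(Intermediate values are shown rounded; full precision is carried through to the final answer.)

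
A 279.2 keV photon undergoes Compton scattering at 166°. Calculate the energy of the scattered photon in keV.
134.4550 keV

First convert energy to wavelength:
λ = hc/E, with hc ≈ 1239.842 keV·pm (i.e. 1239.842 eV·nm)

For E = 279.2 keV = 279200 eV:
λ = 1239.842 keV·pm / 279.2 keV
λ = 4.4407 pm

Calculate the Compton shift:
Δλ = λ_C(1 - cos(166°)) = 2.4263 × 1.9703
Δλ = 4.7805 pm

Final wavelength:
λ' = 4.4407 + 4.7805 = 9.2212 pm

Final energy:
E' = hc/λ' = 1239.842 / 9.2212 = 134.4550 keV

(Intermediate values are shown rounded; full precision is carried through to the final answer.)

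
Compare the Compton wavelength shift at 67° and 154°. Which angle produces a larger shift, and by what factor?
154° produces the larger shift by a factor of 3.117

Calculate both shifts using Δλ = λ_C(1 - cos θ):

For θ₁ = 67°:
Δλ₁ = 2.4263 × (1 - cos(67°))
Δλ₁ = 2.4263 × 0.6093
Δλ₁ = 1.4783 pm

For θ₂ = 154°:
Δλ₂ = 2.4263 × (1 - cos(154°))
Δλ₂ = 2.4263 × 1.8988
Δλ₂ = 4.6071 pm

The 154° angle produces the larger shift.
Ratio: 4.6071/1.4783 = 3.117

(Intermediate values are shown rounded; full precision is carried through to the final answer.)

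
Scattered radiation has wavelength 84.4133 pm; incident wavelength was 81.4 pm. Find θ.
104.00°

First find the wavelength shift:
Δλ = λ' - λ = 84.4133 - 81.4 = 3.0133 pm

Using Δλ = λ_C(1 - cos θ), with λ_C = h/(m_e·c) ≈ 2.42631024 pm:
cos θ = 1 - Δλ/λ_C
cos θ = 1 - 3.0133/2.42631024
cos θ = -0.241927

θ = arccos(-0.241927)
θ = 104.00°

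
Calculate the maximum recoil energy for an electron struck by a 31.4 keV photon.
3.4366 keV

Maximum energy transfer occurs at θ = 180° (backscattering).

Initial photon: E₀ = 31.4 keV → λ₀ = 39.4854 pm

Maximum Compton shift (at 180°):
Δλ_max = 2λ_C = 2 × 2.4263 = 4.8526 pm

Final wavelength:
λ' = 39.4854 + 4.8526 = 44.3380 pm

Minimum photon energy (maximum energy to electron):
E'_min = hc/λ' = 27.9634 keV

Maximum electron kinetic energy:
K_max = E₀ - E'_min = 31.4000 - 27.9634 = 3.4366 keV

(Intermediate values are shown rounded; full precision is carried through to the final answer.)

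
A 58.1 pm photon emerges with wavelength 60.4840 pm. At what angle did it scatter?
89.00°

First find the wavelength shift:
Δλ = λ' - λ = 60.4840 - 58.1 = 2.3840 pm

Using Δλ = λ_C(1 - cos θ), with λ_C = h/(m_e·c) ≈ 2.42631024 pm:
cos θ = 1 - Δλ/λ_C
cos θ = 1 - 2.3840/2.42631024
cos θ = 0.017438

θ = arccos(0.017438)
θ = 89.00°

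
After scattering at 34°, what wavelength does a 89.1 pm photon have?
89.5148 pm

Using the Compton scattering formula:
λ' = λ + Δλ = λ + λ_C(1 - cos θ)

Given:
- Initial wavelength λ = 89.1 pm
- Scattering angle θ = 34°
- Compton wavelength λ_C ≈ 2.4263 pm

Calculate the shift:
Δλ = 2.4263 × (1 - cos(34°))
Δλ = 2.4263 × 0.1710
Δλ = 0.4148 pm

Final wavelength:
λ' = 89.1 + 0.4148 = 89.5148 pm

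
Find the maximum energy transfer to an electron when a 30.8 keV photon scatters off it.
3.3135 keV

Maximum energy transfer occurs at θ = 180° (backscattering).

Initial photon: E₀ = 30.8 keV → λ₀ = 40.2546 pm

Maximum Compton shift (at 180°):
Δλ_max = 2λ_C = 2 × 2.4263 = 4.8526 pm

Final wavelength:
λ' = 40.2546 + 4.8526 = 45.1072 pm

Minimum photon energy (maximum energy to electron):
E'_min = hc/λ' = 27.4865 keV

Maximum electron kinetic energy:
K_max = E₀ - E'_min = 30.8000 - 27.4865 = 3.3135 keV

(Intermediate values are shown rounded; full precision is carried through to the final answer.)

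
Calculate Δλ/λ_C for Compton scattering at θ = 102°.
1.2079 λ_C

The Compton shift formula is:
Δλ = λ_C(1 - cos θ)

Dividing both sides by λ_C:
Δλ/λ_C = 1 - cos θ

For θ = 102°:
Δλ/λ_C = 1 - cos(102°)
Δλ/λ_C = 1 - -0.2079
Δλ/λ_C = 1.2079

This means the shift is 1.2079 × λ_C = 2.9308 pm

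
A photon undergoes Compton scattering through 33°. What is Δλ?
0.3914 pm

Using the Compton scattering formula:
Δλ = λ_C(1 - cos θ)

where λ_C = h/(m_e·c) ≈ 2.4263 pm is the Compton wavelength of an electron.

For θ = 33°:
cos(33°) = 0.8387
1 - cos(33°) = 0.1613

Δλ = 2.4263 × 0.1613
Δλ = 0.3914 pm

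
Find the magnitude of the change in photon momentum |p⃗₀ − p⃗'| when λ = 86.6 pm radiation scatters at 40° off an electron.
5.2170e-24 kg·m/s

Photon momentum magnitude is p = h/λ.

Initial momentum:
p₀ = h/λ = 6.6261e-34/8.6600e-11 = 7.6514e-24 kg·m/s

After scattering:
λ' = λ + Δλ = 86.6 + 0.5676 = 87.1676 pm
p' = h/λ' = 6.6261e-34/8.7168e-11 = 7.6015e-24 kg·m/s

Momentum is a vector; the scattered photon's direction makes angle θ = 40° with the incident direction. The magnitude of the vector change Δp⃗ = p⃗₀ − p⃗' is found from the law of cosines:
|Δp⃗|² = p₀² + p'² − 2p₀p'cos θ
|Δp⃗|² = (7.6514e-24)² + (7.6015e-24)² − 2·7.6514e-24·7.6015e-24·cos(40°)
|Δp⃗| = 5.2170e-24 kg·m/s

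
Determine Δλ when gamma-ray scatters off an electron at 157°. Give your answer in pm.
4.6597 pm

Using the Compton scattering formula:
Δλ = λ_C(1 - cos θ)

where λ_C = h/(m_e·c) ≈ 2.4263 pm is the Compton wavelength of an electron.

For θ = 157°:
cos(157°) = -0.9205
1 - cos(157°) = 1.9205

Δλ = 2.4263 × 1.9205
Δλ = 4.6597 pm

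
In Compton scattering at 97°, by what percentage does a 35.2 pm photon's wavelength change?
7.7330%

Calculate the Compton shift:
Δλ = λ_C(1 - cos(97°))
Δλ = 2.4263 × (1 - cos(97°))
Δλ = 2.4263 × 1.1219
Δλ = 2.7220 pm

Percentage change:
(Δλ/λ₀) × 100 = (2.7220/35.2) × 100
= 7.7330%

(Intermediate values are shown rounded; full precision is carried through to the final answer.)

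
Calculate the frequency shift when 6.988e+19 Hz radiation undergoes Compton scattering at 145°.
3.544e+19 Hz (decrease)

Convert frequency to wavelength (c = 299792458 m/s):
λ₀ = c/f₀ = 299792458/6.988e+19 = 4.2901039e-12 m = 4.2901 pm

Calculate Compton shift:
Δλ = λ_C(1 - cos(145°)) = 4.4138 pm

Final wavelength:
λ' = λ₀ + Δλ = 4.2901 + 4.4138 = 8.7039 pm

Final frequency:
f' = c/λ' = 299792458/8.7039311e-12 = 3.4443340e+19 Hz

Frequency shift (decrease):
Δf = f₀ - f' = 6.988e+19 - 3.4443340e+19 = 3.544e+19 Hz

(Intermediate values are shown rounded; full precision is carried through to the final answer.)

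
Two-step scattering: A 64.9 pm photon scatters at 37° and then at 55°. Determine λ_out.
66.4232 pm

Apply Compton shift twice:

First scattering at θ₁ = 37°:
Δλ₁ = λ_C(1 - cos(37°))
Δλ₁ = 2.4263 × 0.2014
Δλ₁ = 0.4886 pm

After first scattering:
λ₁ = 64.9 + 0.4886 = 65.3886 pm

Second scattering at θ₂ = 55°:
Δλ₂ = λ_C(1 - cos(55°))
Δλ₂ = 2.4263 × 0.4264
Δλ₂ = 1.0346 pm

Final wavelength:
λ₂ = 65.3886 + 1.0346 = 66.4232 pm

Total shift: Δλ_total = 0.4886 + 1.0346 = 1.5232 pm

(Intermediate values are shown rounded; full precision is carried through to the final answer.)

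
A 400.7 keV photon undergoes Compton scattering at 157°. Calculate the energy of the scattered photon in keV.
159.8985 keV

First convert energy to wavelength:
λ = hc/E, with hc ≈ 1239.842 keV·pm (i.e. 1239.842 eV·nm)

For E = 400.7 keV = 400700 eV:
λ = 1239.842 keV·pm / 400.7 keV
λ = 3.0942 pm

Calculate the Compton shift:
Δλ = λ_C(1 - cos(157°)) = 2.4263 × 1.9205
Δλ = 4.6597 pm

Final wavelength:
λ' = 3.0942 + 4.6597 = 7.7539 pm

Final energy:
E' = hc/λ' = 1239.842 / 7.7539 = 159.8985 keV

(Intermediate values are shown rounded; full precision is carried through to the final answer.)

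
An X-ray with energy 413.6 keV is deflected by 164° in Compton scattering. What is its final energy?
159.8494 keV

First convert energy to wavelength:
λ = hc/E, with hc ≈ 1239.842 keV·pm (i.e. 1239.842 eV·nm)

For E = 413.6 keV = 413600 eV:
λ = 1239.842 keV·pm / 413.6 keV
λ = 2.9977 pm

Calculate the Compton shift:
Δλ = λ_C(1 - cos(164°)) = 2.4263 × 1.9613
Δλ = 4.7586 pm

Final wavelength:
λ' = 2.9977 + 4.7586 = 7.7563 pm

Final energy:
E' = hc/λ' = 1239.842 / 7.7563 = 159.8494 keV

(Intermediate values are shown rounded; full precision is carried through to the final answer.)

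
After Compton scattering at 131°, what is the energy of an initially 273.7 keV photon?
145.0439 keV

First convert energy to wavelength:
λ = hc/E, with hc ≈ 1239.842 keV·pm (i.e. 1239.842 eV·nm)

For E = 273.7 keV = 273700 eV:
λ = 1239.842 keV·pm / 273.7 keV
λ = 4.5299 pm

Calculate the Compton shift:
Δλ = λ_C(1 - cos(131°)) = 2.4263 × 1.6561
Δλ = 4.0181 pm

Final wavelength:
λ' = 4.5299 + 4.0181 = 8.5480 pm

Final energy:
E' = hc/λ' = 1239.842 / 8.5480 = 145.0439 keV

(Intermediate values are shown rounded; full precision is carried through to the final answer.)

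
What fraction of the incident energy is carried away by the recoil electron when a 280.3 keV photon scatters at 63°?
0.2305 (or 23.05%)

Calculate initial and final photon energies:

Initial: E₀ = 280.3 keV → λ₀ = 4.4233 pm
Compton shift: Δλ = 1.3248 pm
Final wavelength: λ' = 5.7481 pm
Final energy: E' = 215.6976 keV

Fractional energy loss:
(E₀ - E')/E₀ = (280.3000 - 215.6976)/280.3000
= 64.6024/280.3000
= 0.2305
= 23.05%

(Intermediate values are shown rounded; full precision is carried through to the final answer.)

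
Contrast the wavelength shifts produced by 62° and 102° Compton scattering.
102° produces the larger shift by a factor of 2.277

Calculate both shifts using Δλ = λ_C(1 - cos θ):

For θ₁ = 62°:
Δλ₁ = 2.4263 × (1 - cos(62°))
Δλ₁ = 2.4263 × 0.5305
Δλ₁ = 1.2872 pm

For θ₂ = 102°:
Δλ₂ = 2.4263 × (1 - cos(102°))
Δλ₂ = 2.4263 × 1.2079
Δλ₂ = 2.9308 pm

The 102° angle produces the larger shift.
Ratio: 2.9308/1.2872 = 2.277

(Intermediate values are shown rounded; full precision is carried through to the final answer.)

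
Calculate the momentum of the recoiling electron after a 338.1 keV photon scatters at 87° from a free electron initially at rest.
2.0708e-22 kg·m/s

The electron is initially at rest, so by conservation of momentum:
p⃗_e = p⃗₀ − p⃗'  (incident photon momentum minus scattered photon momentum)

Photon momentum magnitudes (p = h/λ = E/c):
λ₀ = hc/E₀ = 3.6671 pm → p₀ = h/λ₀ = 1.8069e-22 kg·m/s
Δλ = λ_C(1 − cos 87°) = 2.2993 pm
λ' = 5.9664 pm → p' = h/λ' = 1.1106e-22 kg·m/s

The scattered photon makes angle θ = 87° with the incident direction, so by the law of cosines:
|p⃗_e|² = p₀² + p'² − 2p₀p'cos θ
|p⃗_e|² = (1.8069e-22)² + (1.1106e-22)² − 2·1.8069e-22·1.1106e-22·cos(87°)
|p⃗_e| = 2.0708e-22 kg·m/s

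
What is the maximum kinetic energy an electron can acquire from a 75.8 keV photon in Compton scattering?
17.3427 keV

Maximum energy transfer occurs at θ = 180° (backscattering).

Initial photon: E₀ = 75.8 keV → λ₀ = 16.3568 pm

Maximum Compton shift (at 180°):
Δλ_max = 2λ_C = 2 × 2.4263 = 4.8526 pm

Final wavelength:
λ' = 16.3568 + 4.8526 = 21.2094 pm

Minimum photon energy (maximum energy to electron):
E'_min = hc/λ' = 58.4573 keV

Maximum electron kinetic energy:
K_max = E₀ - E'_min = 75.8000 - 58.4573 = 17.3427 keV

(Intermediate values are shown rounded; full precision is carried through to the final answer.)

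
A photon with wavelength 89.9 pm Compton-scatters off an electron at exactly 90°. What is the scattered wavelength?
92.3263 pm

Using the Compton formula: λ' = λ + λ_C(1 − cos θ)

For θ = 90°, cos θ = 0 (exact) = 0.0000, so:
1 − cos 90° = 1 − (0) = 1.0000

Δλ = λ_C × 1.0000 = 2.4263 × 1.0000 = 2.4263 pm

λ' = 89.9 + 2.4263 = 92.3263 pm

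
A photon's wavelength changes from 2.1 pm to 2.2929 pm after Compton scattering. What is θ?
23.00°

First find the wavelength shift:
Δλ = λ' - λ = 2.2929 - 2.1 = 0.1929 pm

Using Δλ = λ_C(1 - cos θ), with λ_C = h/(m_e·c) ≈ 2.42631024 pm:
cos θ = 1 - Δλ/λ_C
cos θ = 1 - 0.1929/2.42631024
cos θ = 0.920497

θ = arccos(0.920497)
θ = 23.00°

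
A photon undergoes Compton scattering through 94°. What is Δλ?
2.5956 pm

Using the Compton scattering formula:
Δλ = λ_C(1 - cos θ)

where λ_C = h/(m_e·c) ≈ 2.4263 pm is the Compton wavelength of an electron.

For θ = 94°:
cos(94°) = -0.0698
1 - cos(94°) = 1.0698

Δλ = 2.4263 × 1.0698
Δλ = 2.5956 pm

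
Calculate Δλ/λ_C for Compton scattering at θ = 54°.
0.4122 λ_C

The Compton shift formula is:
Δλ = λ_C(1 - cos θ)

Dividing both sides by λ_C:
Δλ/λ_C = 1 - cos θ

For θ = 54°:
Δλ/λ_C = 1 - cos(54°)
Δλ/λ_C = 1 - 0.5878
Δλ/λ_C = 0.4122

This means the shift is 0.4122 × λ_C = 1.0002 pm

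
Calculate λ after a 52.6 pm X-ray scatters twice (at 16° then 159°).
57.3855 pm

Apply Compton shift twice:

First scattering at θ₁ = 16°:
Δλ₁ = λ_C(1 - cos(16°))
Δλ₁ = 2.4263 × 0.0387
Δλ₁ = 0.0940 pm

After first scattering:
λ₁ = 52.6 + 0.0940 = 52.6940 pm

Second scattering at θ₂ = 159°:
Δλ₂ = λ_C(1 - cos(159°))
Δλ₂ = 2.4263 × 1.9336
Δλ₂ = 4.6915 pm

Final wavelength:
λ₂ = 52.6940 + 4.6915 = 57.3855 pm

Total shift: Δλ_total = 0.0940 + 4.6915 = 4.7855 pm

(Intermediate values are shown rounded; full precision is carried through to the final answer.)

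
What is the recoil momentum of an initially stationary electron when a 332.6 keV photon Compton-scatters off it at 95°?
2.1367e-22 kg·m/s

The electron is initially at rest, so by conservation of momentum:
p⃗_e = p⃗₀ − p⃗'  (incident photon momentum minus scattered photon momentum)

Photon momentum magnitudes (p = h/λ = E/c):
λ₀ = hc/E₀ = 3.7277 pm → p₀ = h/λ₀ = 1.7775e-22 kg·m/s
Δλ = λ_C(1 − cos 95°) = 2.6378 pm
λ' = 6.3655 pm → p' = h/λ' = 1.0409e-22 kg·m/s

The scattered photon makes angle θ = 95° with the incident direction, so by the law of cosines:
|p⃗_e|² = p₀² + p'² − 2p₀p'cos θ
|p⃗_e|² = (1.7775e-22)² + (1.0409e-22)² − 2·1.7775e-22·1.0409e-22·cos(95°)
|p⃗_e| = 2.1367e-22 kg·m/s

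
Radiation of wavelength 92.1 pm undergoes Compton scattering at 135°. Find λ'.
96.2420 pm

Using the Compton formula: λ' = λ + λ_C(1 − cos θ)

For θ = 135°, cos θ = -√2/2 (exact) ≈ -0.7071, so:
1 − cos 135° = 1 − (-√2/2) ≈ 1.7071

Δλ = λ_C × 1.7071 = 2.4263 × 1.7071 = 4.1420 pm

λ' = 92.1 + 4.1420 = 96.2420 pm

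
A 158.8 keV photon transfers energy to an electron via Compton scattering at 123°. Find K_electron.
51.5040 keV

By energy conservation: K_e = E_initial - E_final

First find the scattered photon energy:
Initial wavelength: λ = hc/E = 7.8076 pm
Compton shift: Δλ = λ_C(1 - cos(123°)) = 3.7478 pm
Final wavelength: λ' = 7.8076 + 3.7478 = 11.5553 pm
Final photon energy: E' = hc/λ' = 107.2960 keV

Electron kinetic energy:
K_e = E - E' = 158.8000 - 107.2960 = 51.5040 keV

(Intermediate values are shown rounded; full precision is carried through to the final answer.)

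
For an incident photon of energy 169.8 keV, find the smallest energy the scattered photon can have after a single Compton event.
102.0077 keV (at θ = 180°)

The scattered photon has minimum energy when its wavelength is maximum, i.e., when the Compton shift Δλ = λ_C(1 − cos θ) is maximum. This occurs at θ = 180° (backscattering), giving Δλ_max = 2λ_C = 4.8526 pm.

Initial wavelength: λ₀ = hc/E₀ = 7.3018 pm
Maximum final wavelength: λ'_max = λ₀ + 2λ_C = 7.3018 + 4.8526 = 12.1544 pm
Minimum final energy: E'_min = hc/λ'_max = 102.0077 keV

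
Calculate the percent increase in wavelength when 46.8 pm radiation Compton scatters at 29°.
0.6500%

Calculate the Compton shift:
Δλ = λ_C(1 - cos(29°))
Δλ = 2.4263 × (1 - cos(29°))
Δλ = 2.4263 × 0.1254
Δλ = 0.3042 pm

Percentage change:
(Δλ/λ₀) × 100 = (0.3042/46.8) × 100
= 0.6500%

(Intermediate values are shown rounded; full precision is carried through to the final answer.)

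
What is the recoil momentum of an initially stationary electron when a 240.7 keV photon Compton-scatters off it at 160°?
1.9318e-22 kg·m/s

The electron is initially at rest, so by conservation of momentum:
p⃗_e = p⃗₀ − p⃗'  (incident photon momentum minus scattered photon momentum)

Photon momentum magnitudes (p = h/λ = E/c):
λ₀ = hc/E₀ = 5.1510 pm → p₀ = h/λ₀ = 1.2864e-22 kg·m/s
Δλ = λ_C(1 − cos 160°) = 4.7063 pm
λ' = 9.8573 pm → p' = h/λ' = 6.7220e-23 kg·m/s

The scattered photon makes angle θ = 160° with the incident direction, so by the law of cosines:
|p⃗_e|² = p₀² + p'² − 2p₀p'cos θ
|p⃗_e|² = (1.2864e-22)² + (6.7220e-23)² − 2·1.2864e-22·6.7220e-23·cos(160°)
|p⃗_e| = 1.9318e-22 kg·m/s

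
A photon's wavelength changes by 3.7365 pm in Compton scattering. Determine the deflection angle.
122.68°

From the Compton formula Δλ = λ_C(1 - cos θ), we can solve for θ:

cos θ = 1 - Δλ/λ_C

Given:
- Δλ = 3.7365 pm
- λ_C = h/(m_e·c) ≈ 2.42631024 pm

cos θ = 1 - 3.7365/2.42631024
cos θ = 1 - 1.539993
cos θ = -0.539993

θ = arccos(-0.539993)
θ = 122.68°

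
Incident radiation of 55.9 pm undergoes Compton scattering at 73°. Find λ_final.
57.6169 pm

Using the Compton scattering formula:
λ' = λ + Δλ = λ + λ_C(1 - cos θ)

Given:
- Initial wavelength λ = 55.9 pm
- Scattering angle θ = 73°
- Compton wavelength λ_C ≈ 2.4263 pm

Calculate the shift:
Δλ = 2.4263 × (1 - cos(73°))
Δλ = 2.4263 × 0.7076
Δλ = 1.7169 pm

Final wavelength:
λ' = 55.9 + 1.7169 = 57.6169 pm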